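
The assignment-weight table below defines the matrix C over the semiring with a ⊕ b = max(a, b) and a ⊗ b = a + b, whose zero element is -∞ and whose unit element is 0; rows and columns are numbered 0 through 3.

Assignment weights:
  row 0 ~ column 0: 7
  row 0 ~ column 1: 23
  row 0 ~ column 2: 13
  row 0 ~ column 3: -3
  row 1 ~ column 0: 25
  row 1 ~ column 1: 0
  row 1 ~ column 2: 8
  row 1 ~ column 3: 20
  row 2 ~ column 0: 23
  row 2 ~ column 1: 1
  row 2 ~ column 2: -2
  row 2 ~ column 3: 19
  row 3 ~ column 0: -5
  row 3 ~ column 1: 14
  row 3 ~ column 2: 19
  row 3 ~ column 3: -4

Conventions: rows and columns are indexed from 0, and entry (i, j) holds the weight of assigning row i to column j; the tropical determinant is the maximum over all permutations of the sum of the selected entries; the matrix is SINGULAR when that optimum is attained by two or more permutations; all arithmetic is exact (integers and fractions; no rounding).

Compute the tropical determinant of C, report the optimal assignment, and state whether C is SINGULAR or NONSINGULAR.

σ = (0, 1, 2, 3): 7 + 0 + (-2) + (-4) = 1
σ = (0, 1, 3, 2): 7 + 0 + 19 + 19 = 45
σ = (0, 2, 1, 3): 7 + 8 + 1 + (-4) = 12
σ = (0, 2, 3, 1): 7 + 8 + 19 + 14 = 48
σ = (0, 3, 1, 2): 7 + 20 + 1 + 19 = 47
σ = (0, 3, 2, 1): 7 + 20 + (-2) + 14 = 39
σ = (1, 0, 2, 3): 23 + 25 + (-2) + (-4) = 42
σ = (1, 0, 3, 2): 23 + 25 + 19 + 19 = 86
σ = (1, 2, 0, 3): 23 + 8 + 23 + (-4) = 50
σ = (1, 2, 3, 0): 23 + 8 + 19 + (-5) = 45
σ = (1, 3, 0, 2): 23 + 20 + 23 + 19 = 85
σ = (1, 3, 2, 0): 23 + 20 + (-2) + (-5) = 36
σ = (2, 0, 1, 3): 13 + 25 + 1 + (-4) = 35
σ = (2, 0, 3, 1): 13 + 25 + 19 + 14 = 71
σ = (2, 1, 0, 3): 13 + 0 + 23 + (-4) = 32
σ = (2, 1, 3, 0): 13 + 0 + 19 + (-5) = 27
σ = (2, 3, 0, 1): 13 + 20 + 23 + 14 = 70
σ = (2, 3, 1, 0): 13 + 20 + 1 + (-5) = 29
σ = (3, 0, 1, 2): (-3) + 25 + 1 + 19 = 42
σ = (3, 0, 2, 1): (-3) + 25 + (-2) + 14 = 34
σ = (3, 1, 0, 2): (-3) + 0 + 23 + 19 = 39
σ = (3, 1, 2, 0): (-3) + 0 + (-2) + (-5) = -10
σ = (3, 2, 0, 1): (-3) + 8 + 23 + 14 = 42
σ = (3, 2, 1, 0): (-3) + 8 + 1 + (-5) = 1
Optimal value attained by: σ = (1, 0, 3, 2).
Answer: det⊕(C) = 86; verdict: NONSINGULAR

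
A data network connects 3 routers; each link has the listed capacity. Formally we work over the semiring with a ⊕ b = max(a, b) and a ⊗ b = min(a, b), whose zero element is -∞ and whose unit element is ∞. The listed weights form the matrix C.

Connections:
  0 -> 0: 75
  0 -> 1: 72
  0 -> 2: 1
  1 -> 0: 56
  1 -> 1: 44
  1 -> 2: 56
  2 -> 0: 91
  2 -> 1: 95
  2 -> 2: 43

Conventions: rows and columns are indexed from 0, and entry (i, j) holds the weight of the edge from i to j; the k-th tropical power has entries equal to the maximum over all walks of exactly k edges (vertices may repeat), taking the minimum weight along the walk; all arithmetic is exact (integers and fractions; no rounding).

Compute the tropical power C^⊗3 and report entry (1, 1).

C^⊗2:
  [75, 72, 56]
  [56, 56, 44]
  [75, 72, 56]
C^⊗3:
  [75, 72, 56]
  [56, 56, 56]
  [75, 72, 56]
Key observation: the optimum is the walk 1->0->0->1, with weight 56 min 75 min 72 = 56.
Optimal value attained by: walk 1->0->0->1.
Answer: (C^⊗3)[1][1] = 56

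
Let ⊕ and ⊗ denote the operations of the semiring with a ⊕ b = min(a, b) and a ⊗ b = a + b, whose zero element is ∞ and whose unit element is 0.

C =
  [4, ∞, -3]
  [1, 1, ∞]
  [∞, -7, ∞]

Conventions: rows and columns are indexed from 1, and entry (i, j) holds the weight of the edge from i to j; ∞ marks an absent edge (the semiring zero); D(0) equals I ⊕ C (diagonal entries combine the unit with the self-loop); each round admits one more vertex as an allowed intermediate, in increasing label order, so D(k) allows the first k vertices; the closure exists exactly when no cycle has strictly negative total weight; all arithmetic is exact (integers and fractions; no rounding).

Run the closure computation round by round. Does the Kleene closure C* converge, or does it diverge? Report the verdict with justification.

D(0):
  [0, ∞, -3]
  [1, 0, ∞]
  [∞, -7, 0]
D(1):
  [0, ∞, -3]
  [1, 0, -2]
  [∞, -7, 0]
Detection: at round 2, diagonal entry (3, 3) turns strictly negative.
Key observation: the cycle 3->2->1->3 has total weight (-7) + 1 + (-3), which is strictly negative.
Answer: DIVERGES — negative cycle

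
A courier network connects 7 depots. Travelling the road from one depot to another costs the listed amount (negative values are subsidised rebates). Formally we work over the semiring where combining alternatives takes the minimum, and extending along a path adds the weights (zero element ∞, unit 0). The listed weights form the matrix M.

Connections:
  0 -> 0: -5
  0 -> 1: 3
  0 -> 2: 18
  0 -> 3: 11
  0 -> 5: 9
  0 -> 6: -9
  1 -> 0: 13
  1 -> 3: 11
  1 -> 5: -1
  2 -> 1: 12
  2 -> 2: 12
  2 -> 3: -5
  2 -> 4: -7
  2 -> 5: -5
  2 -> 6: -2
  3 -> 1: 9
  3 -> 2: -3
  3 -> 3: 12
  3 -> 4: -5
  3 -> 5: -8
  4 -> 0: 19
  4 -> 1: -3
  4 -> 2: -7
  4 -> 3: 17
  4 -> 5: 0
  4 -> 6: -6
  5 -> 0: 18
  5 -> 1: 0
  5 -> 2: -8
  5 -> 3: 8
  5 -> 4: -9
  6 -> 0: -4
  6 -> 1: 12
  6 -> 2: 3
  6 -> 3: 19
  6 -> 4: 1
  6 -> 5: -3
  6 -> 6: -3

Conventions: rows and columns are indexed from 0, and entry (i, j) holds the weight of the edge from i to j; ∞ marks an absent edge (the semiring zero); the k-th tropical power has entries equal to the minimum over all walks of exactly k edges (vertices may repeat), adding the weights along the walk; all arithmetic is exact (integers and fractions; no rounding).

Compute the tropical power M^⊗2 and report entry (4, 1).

M^⊗2:
  [-13, -2, -6, 6, -8, -12, -14]
  [8, -1, -9, 7, -10, 3, 4]
  [-6, -10, -14, 3, -14, -13, -13]
  [10, -8, -16, -8, -17, -8, -11]
  [-10, 0, -8, -12, -14, -12, -9]
  [10, -12, -16, -13, -15, -13, -15]
  [-9, -3, -11, -2, -12, -6, -13]
Key observation: the optimum is the walk 4->5->1, with weight 0 + 0 = 0.
Optimal value attained by: walk 4->5->1.
Answer: (M^⊗2)[4][1] = 0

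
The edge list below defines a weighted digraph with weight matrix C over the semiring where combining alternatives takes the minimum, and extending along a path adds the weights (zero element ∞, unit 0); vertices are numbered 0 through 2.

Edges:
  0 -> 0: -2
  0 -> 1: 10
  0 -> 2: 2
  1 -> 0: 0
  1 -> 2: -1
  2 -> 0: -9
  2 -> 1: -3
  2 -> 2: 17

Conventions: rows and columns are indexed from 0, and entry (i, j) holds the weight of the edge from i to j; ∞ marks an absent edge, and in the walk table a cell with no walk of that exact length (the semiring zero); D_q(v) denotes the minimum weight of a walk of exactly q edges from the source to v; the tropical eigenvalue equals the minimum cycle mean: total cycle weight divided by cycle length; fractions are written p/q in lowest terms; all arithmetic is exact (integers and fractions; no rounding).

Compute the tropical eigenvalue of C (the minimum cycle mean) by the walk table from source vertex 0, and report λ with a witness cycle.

q=0: [0, ∞, ∞]
q=1: [-2, 10, 2]
q=2: [-7, -1, 0]
q=3: [-9, -3, -5]
Optimal cycle mean attained by: cycle 0->2->0, total 2 + (-9), length 2.
Answer: λ = -7/2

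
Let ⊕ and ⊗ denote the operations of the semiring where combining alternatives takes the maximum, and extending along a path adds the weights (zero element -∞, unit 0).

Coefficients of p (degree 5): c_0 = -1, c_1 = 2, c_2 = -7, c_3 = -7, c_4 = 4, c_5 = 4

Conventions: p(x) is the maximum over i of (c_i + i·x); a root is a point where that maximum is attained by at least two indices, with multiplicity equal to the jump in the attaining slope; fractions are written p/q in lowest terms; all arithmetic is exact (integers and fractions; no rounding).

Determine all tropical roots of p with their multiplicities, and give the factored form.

hull edge (i=0, c=-1) to (i=1, c=2): slope 3, span 1
hull edge (i=1, c=2) to (i=4, c=4): slope 2/3, span 3
hull edge (i=4, c=4) to (i=5, c=4): slope 0, span 1
Factored form: p(x) = 4 ⊗ (x ⊕ (-3)) ⊗ (x ⊕ (-2/3)) ⊗ (x ⊕ (-2/3)) ⊗ (x ⊕ (-2/3)) ⊗ (x ⊕ 0)
Answer: roots = -3 (mult 1), -2/3 (mult 3), 0 (mult 1)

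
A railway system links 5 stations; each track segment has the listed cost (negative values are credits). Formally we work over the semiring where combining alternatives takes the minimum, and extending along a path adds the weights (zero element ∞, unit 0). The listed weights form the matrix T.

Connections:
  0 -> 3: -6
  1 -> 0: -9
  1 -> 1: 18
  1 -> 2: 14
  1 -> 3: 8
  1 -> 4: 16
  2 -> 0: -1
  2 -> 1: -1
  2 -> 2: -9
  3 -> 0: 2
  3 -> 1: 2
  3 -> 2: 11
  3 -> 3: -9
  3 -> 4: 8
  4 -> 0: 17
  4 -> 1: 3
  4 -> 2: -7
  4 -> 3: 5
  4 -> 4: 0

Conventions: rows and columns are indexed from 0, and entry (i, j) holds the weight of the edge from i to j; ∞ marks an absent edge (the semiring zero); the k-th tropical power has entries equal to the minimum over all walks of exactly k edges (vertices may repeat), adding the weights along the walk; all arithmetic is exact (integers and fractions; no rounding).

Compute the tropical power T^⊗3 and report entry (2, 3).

T^⊗2:
  [-4, -4, 5, -15, 2]
  [9, 10, 5, -15, 16]
  [-10, -10, -18, -7, 15]
  [-7, -7, 1, -18, -1]
  [-8, -8, -16, -4, 0]
T^⊗3:
  [-13, -13, -5, -24, -7]
  [-13, -13, -4, -24, -7]
  [-19, -19, -27, -16, 1]
  [-16, -16, -8, -27, -10]
  [-17, -17, -25, -14, 0]
Key observation: the optimum is the walk 2->0->3->3, with weight (-1) + (-6) + (-9) = -16.
Optimal value attained by: walk 2->0->3->3.
Answer: (T^⊗3)[2][3] = -16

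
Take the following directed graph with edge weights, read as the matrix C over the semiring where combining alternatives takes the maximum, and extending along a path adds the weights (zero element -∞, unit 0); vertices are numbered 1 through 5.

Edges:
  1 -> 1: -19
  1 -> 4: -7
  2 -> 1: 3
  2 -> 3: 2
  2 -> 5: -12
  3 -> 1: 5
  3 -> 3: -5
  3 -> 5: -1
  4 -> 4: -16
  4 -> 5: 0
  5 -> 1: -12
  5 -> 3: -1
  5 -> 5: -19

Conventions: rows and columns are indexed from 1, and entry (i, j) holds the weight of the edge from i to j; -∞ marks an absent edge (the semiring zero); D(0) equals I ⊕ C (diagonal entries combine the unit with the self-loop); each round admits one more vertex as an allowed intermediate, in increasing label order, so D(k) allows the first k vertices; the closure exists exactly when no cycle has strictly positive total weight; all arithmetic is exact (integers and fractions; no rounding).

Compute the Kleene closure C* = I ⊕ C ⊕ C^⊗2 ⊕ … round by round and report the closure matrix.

D(0):
  [0, -∞, -∞, -7, -∞]
  [3, 0, 2, -∞, -12]
  [5, -∞, 0, -∞, -1]
  [-∞, -∞, -∞, 0, 0]
  [-12, -∞, -1, -∞, 0]
D(1):
  [0, -∞, -∞, -7, -∞]
  [3, 0, 2, -4, -12]
  [5, -∞, 0, -2, -1]
  [-∞, -∞, -∞, 0, 0]
  [-12, -∞, -1, -19, 0]
D(2):
  [0, -∞, -∞, -7, -∞]
  [3, 0, 2, -4, -12]
  [5, -∞, 0, -2, -1]
  [-∞, -∞, -∞, 0, 0]
  [-12, -∞, -1, -19, 0]
D(3):
  [0, -∞, -∞, -7, -∞]
  [7, 0, 2, 0, 1]
  [5, -∞, 0, -2, -1]
  [-∞, -∞, -∞, 0, 0]
  [4, -∞, -1, -3, 0]
D(4):
  [0, -∞, -∞, -7, -7]
  [7, 0, 2, 0, 1]
  [5, -∞, 0, -2, -1]
  [-∞, -∞, -∞, 0, 0]
  [4, -∞, -1, -3, 0]
D(5):
  [0, -∞, -8, -7, -7]
  [7, 0, 2, 0, 1]
  [5, -∞, 0, -2, -1]
  [4, -∞, -1, 0, 0]
  [4, -∞, -1, -3, 0]
Answer: C* = [[0, -∞, -8, -7, -7], [7, 0, 2, 0, 1], [5, -∞, 0, -2, -1], [4, -∞, -1, 0, 0], [4, -∞, -1, -3, 0]]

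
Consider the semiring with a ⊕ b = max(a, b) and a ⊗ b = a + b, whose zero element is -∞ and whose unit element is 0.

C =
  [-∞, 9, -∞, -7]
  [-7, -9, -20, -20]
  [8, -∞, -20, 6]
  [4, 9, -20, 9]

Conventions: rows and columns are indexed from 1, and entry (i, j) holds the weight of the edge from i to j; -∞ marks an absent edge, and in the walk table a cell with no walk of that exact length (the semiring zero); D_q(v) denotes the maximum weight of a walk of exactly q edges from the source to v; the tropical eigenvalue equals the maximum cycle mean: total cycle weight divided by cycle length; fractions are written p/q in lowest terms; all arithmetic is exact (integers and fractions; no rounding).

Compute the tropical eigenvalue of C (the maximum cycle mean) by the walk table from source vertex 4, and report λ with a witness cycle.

q=0: [-∞, -∞, -∞, 0]
q=1: [4, 9, -20, 9]
q=2: [13, 18, -11, 18]
q=3: [22, 27, -2, 27]
q=4: [31, 36, 7, 36]
Optimal cycle mean attained by: cycle 4->4, total 9, length 1.
Answer: λ = 9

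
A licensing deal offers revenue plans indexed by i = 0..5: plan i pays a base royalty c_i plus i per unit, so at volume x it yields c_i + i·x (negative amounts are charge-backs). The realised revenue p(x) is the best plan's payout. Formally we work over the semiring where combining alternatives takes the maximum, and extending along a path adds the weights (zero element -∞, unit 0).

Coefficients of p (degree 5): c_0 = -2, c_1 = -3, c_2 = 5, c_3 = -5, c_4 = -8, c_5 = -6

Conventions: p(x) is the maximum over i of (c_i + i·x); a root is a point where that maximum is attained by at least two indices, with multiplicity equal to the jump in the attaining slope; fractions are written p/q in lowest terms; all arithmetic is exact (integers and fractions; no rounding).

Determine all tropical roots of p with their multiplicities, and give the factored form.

hull edge (i=0, c=-2) to (i=2, c=5): slope 7/2, span 2
hull edge (i=2, c=5) to (i=5, c=-6): slope -11/3, span 3
Factored form: p(x) = -6 ⊗ (x ⊕ (-7/2)) ⊗ (x ⊕ (-7/2)) ⊗ (x ⊕ 11/3) ⊗ (x ⊕ 11/3) ⊗ (x ⊕ 11/3)
Answer: roots = -7/2 (mult 2), 11/3 (mult 3)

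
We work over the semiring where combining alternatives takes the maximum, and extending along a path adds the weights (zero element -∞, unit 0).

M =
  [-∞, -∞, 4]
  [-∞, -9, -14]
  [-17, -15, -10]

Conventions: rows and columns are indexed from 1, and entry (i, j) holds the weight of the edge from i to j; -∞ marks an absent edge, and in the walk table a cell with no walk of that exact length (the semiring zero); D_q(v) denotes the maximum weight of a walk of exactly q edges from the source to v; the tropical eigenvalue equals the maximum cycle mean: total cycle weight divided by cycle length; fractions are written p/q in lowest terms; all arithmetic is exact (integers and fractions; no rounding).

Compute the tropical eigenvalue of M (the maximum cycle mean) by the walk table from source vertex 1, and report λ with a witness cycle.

q=0: [0, -∞, -∞]
q=1: [-∞, -∞, 4]
q=2: [-13, -11, -6]
q=3: [-23, -20, -9]
Optimal cycle mean attained by: cycle 1->3->1, total 4 + (-17), length 2.
Answer: λ = -13/2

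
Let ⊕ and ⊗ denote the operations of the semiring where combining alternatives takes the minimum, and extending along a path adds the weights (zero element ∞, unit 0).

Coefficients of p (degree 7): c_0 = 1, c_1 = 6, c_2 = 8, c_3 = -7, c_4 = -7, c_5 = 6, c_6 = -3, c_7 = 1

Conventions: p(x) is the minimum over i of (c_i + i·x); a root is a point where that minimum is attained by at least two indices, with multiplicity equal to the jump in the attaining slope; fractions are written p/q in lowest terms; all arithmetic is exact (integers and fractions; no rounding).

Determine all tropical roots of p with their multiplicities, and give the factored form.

hull edge (i=0, c=1) to (i=3, c=-7): slope -8/3, span 3
hull edge (i=3, c=-7) to (i=4, c=-7): slope 0, span 1
hull edge (i=4, c=-7) to (i=6, c=-3): slope 2, span 2
hull edge (i=6, c=-3) to (i=7, c=1): slope 4, span 1
Factored form: p(x) = 1 ⊗ (x ⊕ (-4)) ⊗ (x ⊕ (-2)) ⊗ (x ⊕ (-2)) ⊗ (x ⊕ 0) ⊗ (x ⊕ 8/3) ⊗ (x ⊕ 8/3) ⊗ (x ⊕ 8/3)
Answer: roots = -4 (mult 1), -2 (mult 2), 0 (mult 1), 8/3 (mult 3)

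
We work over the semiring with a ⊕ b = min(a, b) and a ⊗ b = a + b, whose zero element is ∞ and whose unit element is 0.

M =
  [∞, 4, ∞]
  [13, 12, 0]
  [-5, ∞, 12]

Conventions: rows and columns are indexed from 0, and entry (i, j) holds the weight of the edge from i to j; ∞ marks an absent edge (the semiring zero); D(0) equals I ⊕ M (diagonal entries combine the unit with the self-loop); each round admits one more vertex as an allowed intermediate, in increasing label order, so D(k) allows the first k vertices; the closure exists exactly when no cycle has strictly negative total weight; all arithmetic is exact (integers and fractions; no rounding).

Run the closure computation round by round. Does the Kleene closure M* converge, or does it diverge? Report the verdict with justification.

D(0):
  [0, 4, ∞]
  [13, 0, 0]
  [-5, ∞, 0]
D(1):
  [0, 4, ∞]
  [13, 0, 0]
  [-5, -1, 0]
Detection: at round 2, diagonal entry (2, 2) turns strictly negative.
Key observation: the cycle 2->0->1->2 has total weight (-5) + 4 + 0, which is strictly negative.
Answer: DIVERGES — negative cycle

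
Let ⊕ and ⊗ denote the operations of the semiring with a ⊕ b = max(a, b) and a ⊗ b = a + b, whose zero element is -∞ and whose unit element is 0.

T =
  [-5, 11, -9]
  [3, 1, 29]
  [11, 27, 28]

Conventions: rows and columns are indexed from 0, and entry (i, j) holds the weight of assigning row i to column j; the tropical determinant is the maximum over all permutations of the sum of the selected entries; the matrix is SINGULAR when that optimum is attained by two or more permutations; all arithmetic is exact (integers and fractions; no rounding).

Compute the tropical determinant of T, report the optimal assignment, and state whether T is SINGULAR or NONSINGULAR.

σ = (0, 1, 2): (-5) + 1 + 28 = 24
σ = (0, 2, 1): (-5) + 29 + 27 = 51
σ = (1, 0, 2): 11 + 3 + 28 = 42
σ = (1, 2, 0): 11 + 29 + 11 = 51
σ = (2, 0, 1): (-9) + 3 + 27 = 21
σ = (2, 1, 0): (-9) + 1 + 11 = 3
Optimal value attained by: σ = (0, 2, 1).
Answer: det⊕(T) = 51; verdict: SINGULAR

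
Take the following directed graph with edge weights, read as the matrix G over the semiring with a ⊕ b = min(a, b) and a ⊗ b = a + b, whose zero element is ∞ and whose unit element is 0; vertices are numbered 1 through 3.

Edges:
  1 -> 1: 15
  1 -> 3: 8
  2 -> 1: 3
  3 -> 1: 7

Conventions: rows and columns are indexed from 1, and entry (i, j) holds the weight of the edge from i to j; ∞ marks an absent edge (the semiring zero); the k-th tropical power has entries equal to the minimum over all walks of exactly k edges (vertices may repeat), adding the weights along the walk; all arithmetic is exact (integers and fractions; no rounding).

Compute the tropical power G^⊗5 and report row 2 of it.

G^⊗2:
  [15, ∞, 23]
  [18, ∞, 11]
  [22, ∞, 15]
G^⊗3:
  [30, ∞, 23]
  [18, ∞, 26]
  [22, ∞, 30]
G^⊗4:
  [30, ∞, 38]
  [33, ∞, 26]
  [37, ∞, 30]
G^⊗5:
  [45, ∞, 38]
  [33, ∞, 41]
  [37, ∞, 45]
Answer: row 2 of G^⊗5 = [33, ∞, 41]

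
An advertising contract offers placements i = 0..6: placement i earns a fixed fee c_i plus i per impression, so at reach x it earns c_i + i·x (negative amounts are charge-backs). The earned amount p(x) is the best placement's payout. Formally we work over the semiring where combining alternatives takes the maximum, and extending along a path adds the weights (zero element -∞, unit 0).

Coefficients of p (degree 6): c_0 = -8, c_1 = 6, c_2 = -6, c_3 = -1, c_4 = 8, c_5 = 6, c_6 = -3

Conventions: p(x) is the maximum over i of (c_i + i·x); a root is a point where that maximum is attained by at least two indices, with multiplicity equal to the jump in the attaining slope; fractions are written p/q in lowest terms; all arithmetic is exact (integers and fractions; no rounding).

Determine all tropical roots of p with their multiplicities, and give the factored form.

hull edge (i=0, c=-8) to (i=1, c=6): slope 14, span 1
hull edge (i=1, c=6) to (i=4, c=8): slope 2/3, span 3
hull edge (i=4, c=8) to (i=5, c=6): slope -2, span 1
hull edge (i=5, c=6) to (i=6, c=-3): slope -9, span 1
Factored form: p(x) = -3 ⊗ (x ⊕ (-14)) ⊗ (x ⊕ (-2/3)) ⊗ (x ⊕ (-2/3)) ⊗ (x ⊕ (-2/3)) ⊗ (x ⊕ 2) ⊗ (x ⊕ 9)
Answer: roots = -14 (mult 1), -2/3 (mult 3), 2 (mult 1), 9 (mult 1)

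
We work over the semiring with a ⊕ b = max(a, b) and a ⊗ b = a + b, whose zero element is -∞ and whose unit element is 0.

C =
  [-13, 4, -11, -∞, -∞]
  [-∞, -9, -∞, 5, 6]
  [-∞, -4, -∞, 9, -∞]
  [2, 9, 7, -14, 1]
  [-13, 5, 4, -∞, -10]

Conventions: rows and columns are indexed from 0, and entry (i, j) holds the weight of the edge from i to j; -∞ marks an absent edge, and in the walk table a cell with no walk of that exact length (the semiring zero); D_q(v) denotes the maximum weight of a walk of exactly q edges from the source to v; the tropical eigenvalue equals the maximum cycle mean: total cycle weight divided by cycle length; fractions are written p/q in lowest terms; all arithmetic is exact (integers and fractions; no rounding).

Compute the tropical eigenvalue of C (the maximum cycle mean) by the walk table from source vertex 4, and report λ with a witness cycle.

q=0: [-∞, -∞, -∞, -∞, 0]
q=1: [-13, 5, 4, -∞, -10]
q=2: [-23, 0, -6, 13, 11]
q=3: [15, 22, 20, 5, 14]
q=4: [7, 19, 18, 29, 28]
q=5: [31, 38, 36, 27, 30]
Optimal cycle mean attained by: cycle 2->3->2, total 9 + 7, length 2.
Answer: λ = 8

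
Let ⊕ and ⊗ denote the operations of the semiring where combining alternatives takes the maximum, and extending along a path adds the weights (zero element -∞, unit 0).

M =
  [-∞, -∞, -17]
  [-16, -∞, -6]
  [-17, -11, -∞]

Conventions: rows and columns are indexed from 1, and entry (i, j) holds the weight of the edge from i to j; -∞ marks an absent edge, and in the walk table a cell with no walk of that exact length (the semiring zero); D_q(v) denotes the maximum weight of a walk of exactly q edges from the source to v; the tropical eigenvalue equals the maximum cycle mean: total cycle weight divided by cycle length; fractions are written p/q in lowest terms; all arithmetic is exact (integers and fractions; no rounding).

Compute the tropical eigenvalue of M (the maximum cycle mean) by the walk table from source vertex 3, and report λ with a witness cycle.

q=0: [-∞, -∞, 0]
q=1: [-17, -11, -∞]
q=2: [-27, -∞, -17]
q=3: [-34, -28, -44]
Optimal cycle mean attained by: cycle 2->3->2, total (-6) + (-11), length 2.
Answer: λ = -17/2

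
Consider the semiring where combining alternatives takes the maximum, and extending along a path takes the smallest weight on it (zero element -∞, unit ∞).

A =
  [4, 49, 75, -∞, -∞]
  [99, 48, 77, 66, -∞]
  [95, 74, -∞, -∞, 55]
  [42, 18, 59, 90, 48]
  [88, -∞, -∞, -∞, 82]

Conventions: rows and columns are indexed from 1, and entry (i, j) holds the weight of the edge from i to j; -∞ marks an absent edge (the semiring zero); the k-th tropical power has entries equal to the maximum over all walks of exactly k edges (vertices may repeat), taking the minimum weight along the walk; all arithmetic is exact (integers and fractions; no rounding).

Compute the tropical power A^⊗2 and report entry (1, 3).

A^⊗2:
  [75, 74, 49, 49, 55]
  [77, 74, 75, 66, 55]
  [74, 49, 75, 66, 55]
  [59, 59, 59, 90, 55]
  [82, 49, 75, -∞, 82]
Key observation: the optimum is the walk 1->2->3, with weight 49 min 77 = 49.
Optimal value attained by: walk 1->2->3.
Answer: (A^⊗2)[1][3] = 49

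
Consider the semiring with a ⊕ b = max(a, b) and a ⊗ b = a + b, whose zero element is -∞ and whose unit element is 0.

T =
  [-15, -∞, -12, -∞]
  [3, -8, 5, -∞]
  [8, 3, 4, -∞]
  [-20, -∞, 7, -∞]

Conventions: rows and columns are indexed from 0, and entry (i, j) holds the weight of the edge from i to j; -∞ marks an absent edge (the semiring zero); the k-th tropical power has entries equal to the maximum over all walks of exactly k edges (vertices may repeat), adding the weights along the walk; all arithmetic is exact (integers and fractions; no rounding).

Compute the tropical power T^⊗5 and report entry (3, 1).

T^⊗2:
  [-4, -9, -8, -∞]
  [13, 8, 9, -∞]
  [12, 7, 8, -∞]
  [15, 10, 11, -∞]
T^⊗3:
  [0, -5, -4, -∞]
  [17, 12, 13, -∞]
  [16, 11, 12, -∞]
  [19, 14, 15, -∞]
T^⊗4:
  [4, -1, 0, -∞]
  [21, 16, 17, -∞]
  [20, 15, 16, -∞]
  [23, 18, 19, -∞]
T^⊗5:
  [8, 3, 4, -∞]
  [25, 20, 21, -∞]
  [24, 19, 20, -∞]
  [27, 22, 23, -∞]
Key observation: the optimum is the walk 3->2->1->2->2->1, with weight 7 + 3 + 5 + 4 + 3 = 22.
Optimal value attained by: walk 3->2->1->2->2->1.
Answer: (T^⊗5)[3][1] = 22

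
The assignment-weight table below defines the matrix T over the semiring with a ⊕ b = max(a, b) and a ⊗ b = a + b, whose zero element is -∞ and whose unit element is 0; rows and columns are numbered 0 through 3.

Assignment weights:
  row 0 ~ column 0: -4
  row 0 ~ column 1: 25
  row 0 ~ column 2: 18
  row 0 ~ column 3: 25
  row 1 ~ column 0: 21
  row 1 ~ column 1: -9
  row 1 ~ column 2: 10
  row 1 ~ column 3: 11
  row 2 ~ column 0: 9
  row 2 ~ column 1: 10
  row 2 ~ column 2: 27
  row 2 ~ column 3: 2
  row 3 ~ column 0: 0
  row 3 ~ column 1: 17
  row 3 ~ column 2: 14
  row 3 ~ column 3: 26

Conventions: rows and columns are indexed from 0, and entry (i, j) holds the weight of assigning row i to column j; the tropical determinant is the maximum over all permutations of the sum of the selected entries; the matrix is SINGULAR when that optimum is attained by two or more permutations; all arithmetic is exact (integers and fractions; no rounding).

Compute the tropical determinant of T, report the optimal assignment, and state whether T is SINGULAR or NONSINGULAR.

σ = (0, 1, 2, 3): (-4) + (-9) + 27 + 26 = 40
σ = (0, 1, 3, 2): (-4) + (-9) + 2 + 14 = 3
σ = (0, 2, 1, 3): (-4) + 10 + 10 + 26 = 42
σ = (0, 2, 3, 1): (-4) + 10 + 2 + 17 = 25
σ = (0, 3, 1, 2): (-4) + 11 + 10 + 14 = 31
σ = (0, 3, 2, 1): (-4) + 11 + 27 + 17 = 51
σ = (1, 0, 2, 3): 25 + 21 + 27 + 26 = 99
σ = (1, 0, 3, 2): 25 + 21 + 2 + 14 = 62
σ = (1, 2, 0, 3): 25 + 10 + 9 + 26 = 70
σ = (1, 2, 3, 0): 25 + 10 + 2 + 0 = 37
σ = (1, 3, 0, 2): 25 + 11 + 9 + 14 = 59
σ = (1, 3, 2, 0): 25 + 11 + 27 + 0 = 63
σ = (2, 0, 1, 3): 18 + 21 + 10 + 26 = 75
σ = (2, 0, 3, 1): 18 + 21 + 2 + 17 = 58
σ = (2, 1, 0, 3): 18 + (-9) + 9 + 26 = 44
σ = (2, 1, 3, 0): 18 + (-9) + 2 + 0 = 11
σ = (2, 3, 0, 1): 18 + 11 + 9 + 17 = 55
σ = (2, 3, 1, 0): 18 + 11 + 10 + 0 = 39
σ = (3, 0, 1, 2): 25 + 21 + 10 + 14 = 70
σ = (3, 0, 2, 1): 25 + 21 + 27 + 17 = 90
σ = (3, 1, 0, 2): 25 + (-9) + 9 + 14 = 39
σ = (3, 1, 2, 0): 25 + (-9) + 27 + 0 = 43
σ = (3, 2, 0, 1): 25 + 10 + 9 + 17 = 61
σ = (3, 2, 1, 0): 25 + 10 + 10 + 0 = 45
Optimal value attained by: σ = (1, 0, 2, 3).
Answer: det⊕(T) = 99; verdict: NONSINGULAR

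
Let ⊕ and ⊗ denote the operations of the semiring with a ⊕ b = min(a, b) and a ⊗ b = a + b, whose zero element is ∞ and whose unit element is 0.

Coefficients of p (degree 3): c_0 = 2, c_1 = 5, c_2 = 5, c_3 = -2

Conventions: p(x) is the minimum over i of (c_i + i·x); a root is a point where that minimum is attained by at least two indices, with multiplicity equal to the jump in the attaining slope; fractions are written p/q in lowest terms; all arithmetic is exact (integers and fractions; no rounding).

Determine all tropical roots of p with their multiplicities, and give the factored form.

hull edge (i=0, c=2) to (i=3, c=-2): slope -4/3, span 3
Factored form: p(x) = -2 ⊗ (x ⊕ 4/3) ⊗ (x ⊕ 4/3) ⊗ (x ⊕ 4/3)
Answer: roots = 4/3 (mult 3)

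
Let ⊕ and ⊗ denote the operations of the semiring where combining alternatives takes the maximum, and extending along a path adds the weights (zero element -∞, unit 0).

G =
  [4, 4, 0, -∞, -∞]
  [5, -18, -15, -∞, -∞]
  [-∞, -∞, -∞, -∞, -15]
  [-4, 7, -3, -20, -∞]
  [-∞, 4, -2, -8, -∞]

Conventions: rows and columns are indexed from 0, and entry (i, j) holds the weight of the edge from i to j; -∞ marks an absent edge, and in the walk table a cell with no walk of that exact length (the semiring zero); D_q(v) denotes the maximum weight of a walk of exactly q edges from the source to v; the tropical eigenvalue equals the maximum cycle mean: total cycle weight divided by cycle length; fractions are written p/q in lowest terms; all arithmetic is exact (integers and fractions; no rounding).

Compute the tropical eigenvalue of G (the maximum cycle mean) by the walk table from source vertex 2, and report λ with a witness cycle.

q=0: [-∞, -∞, 0, -∞, -∞]
q=1: [-∞, -∞, -∞, -∞, -15]
q=2: [-∞, -11, -17, -23, -∞]
q=3: [-6, -16, -26, -43, -32]
q=4: [-2, -2, -6, -40, -41]
q=5: [3, 2, -2, -49, -21]
Optimal cycle mean attained by: cycle 0->1->0, total 4 + 5, length 2.
Answer: λ = 9/2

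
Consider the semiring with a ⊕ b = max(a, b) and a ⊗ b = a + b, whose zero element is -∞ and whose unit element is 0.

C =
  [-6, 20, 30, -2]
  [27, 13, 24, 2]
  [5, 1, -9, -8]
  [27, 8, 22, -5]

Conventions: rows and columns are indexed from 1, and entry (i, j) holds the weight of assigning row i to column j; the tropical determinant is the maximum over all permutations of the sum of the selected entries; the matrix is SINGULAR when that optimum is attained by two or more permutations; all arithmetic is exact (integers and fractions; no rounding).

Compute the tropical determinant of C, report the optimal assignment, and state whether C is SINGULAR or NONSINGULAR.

σ = (1, 2, 3, 4): (-6) + 13 + (-9) + (-5) = -7
σ = (1, 2, 4, 3): (-6) + 13 + (-8) + 22 = 21
σ = (1, 3, 2, 4): (-6) + 24 + 1 + (-5) = 14
σ = (1, 3, 4, 2): (-6) + 24 + (-8) + 8 = 18
σ = (1, 4, 2, 3): (-6) + 2 + 1 + 22 = 19
σ = (1, 4, 3, 2): (-6) + 2 + (-9) + 8 = -5
σ = (2, 1, 3, 4): 20 + 27 + (-9) + (-5) = 33
σ = (2, 1, 4, 3): 20 + 27 + (-8) + 22 = 61
σ = (2, 3, 1, 4): 20 + 24 + 5 + (-5) = 44
σ = (2, 3, 4, 1): 20 + 24 + (-8) + 27 = 63
σ = (2, 4, 1, 3): 20 + 2 + 5 + 22 = 49
σ = (2, 4, 3, 1): 20 + 2 + (-9) + 27 = 40
σ = (3, 1, 2, 4): 30 + 27 + 1 + (-5) = 53
σ = (3, 1, 4, 2): 30 + 27 + (-8) + 8 = 57
σ = (3, 2, 1, 4): 30 + 13 + 5 + (-5) = 43
σ = (3, 2, 4, 1): 30 + 13 + (-8) + 27 = 62
σ = (3, 4, 1, 2): 30 + 2 + 5 + 8 = 45
σ = (3, 4, 2, 1): 30 + 2 + 1 + 27 = 60
σ = (4, 1, 2, 3): (-2) + 27 + 1 + 22 = 48
σ = (4, 1, 3, 2): (-2) + 27 + (-9) + 8 = 24
σ = (4, 2, 1, 3): (-2) + 13 + 5 + 22 = 38
σ = (4, 2, 3, 1): (-2) + 13 + (-9) + 27 = 29
σ = (4, 3, 1, 2): (-2) + 24 + 5 + 8 = 35
σ = (4, 3, 2, 1): (-2) + 24 + 1 + 27 = 50
Optimal value attained by: σ = (2, 3, 4, 1).
Answer: det⊕(C) = 63; verdict: NONSINGULAR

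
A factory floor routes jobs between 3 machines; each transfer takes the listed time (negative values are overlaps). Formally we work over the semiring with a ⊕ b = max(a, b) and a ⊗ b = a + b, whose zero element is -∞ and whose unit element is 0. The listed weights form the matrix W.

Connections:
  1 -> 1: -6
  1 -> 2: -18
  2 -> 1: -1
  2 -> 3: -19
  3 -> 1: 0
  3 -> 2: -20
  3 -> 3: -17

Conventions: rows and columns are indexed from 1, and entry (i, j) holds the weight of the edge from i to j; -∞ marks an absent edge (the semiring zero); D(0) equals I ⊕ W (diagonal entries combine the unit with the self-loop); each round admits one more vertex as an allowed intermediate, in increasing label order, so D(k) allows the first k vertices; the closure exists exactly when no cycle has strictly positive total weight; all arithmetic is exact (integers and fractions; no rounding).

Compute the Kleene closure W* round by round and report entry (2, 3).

D(0):
  [0, -18, -∞]
  [-1, 0, -19]
  [0, -20, 0]
D(1):
  [0, -18, -∞]
  [-1, 0, -19]
  [0, -18, 0]
D(2):
  [0, -18, -37]
  [-1, 0, -19]
  [0, -18, 0]
D(3):
  [0, -18, -37]
  [-1, 0, -19]
  [0, -18, 0]
Answer: W*[2][3] = -19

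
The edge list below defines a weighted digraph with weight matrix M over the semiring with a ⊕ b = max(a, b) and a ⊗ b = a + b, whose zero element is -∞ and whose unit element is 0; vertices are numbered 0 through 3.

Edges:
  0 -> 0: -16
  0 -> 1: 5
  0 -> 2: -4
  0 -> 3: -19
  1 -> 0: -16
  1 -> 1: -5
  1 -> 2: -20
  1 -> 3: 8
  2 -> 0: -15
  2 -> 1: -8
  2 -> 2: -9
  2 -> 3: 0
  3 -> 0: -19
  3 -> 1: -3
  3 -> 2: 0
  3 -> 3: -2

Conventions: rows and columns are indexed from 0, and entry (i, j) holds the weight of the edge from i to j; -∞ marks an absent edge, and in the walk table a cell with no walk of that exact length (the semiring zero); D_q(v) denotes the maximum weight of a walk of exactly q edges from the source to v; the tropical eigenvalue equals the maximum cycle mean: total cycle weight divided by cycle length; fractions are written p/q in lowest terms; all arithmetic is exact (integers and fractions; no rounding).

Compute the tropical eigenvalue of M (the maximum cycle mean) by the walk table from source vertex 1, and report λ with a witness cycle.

q=0: [-∞, 0, -∞, -∞]
q=1: [-16, -5, -20, 8]
q=2: [-11, 5, 8, 6]
q=3: [-7, 3, 6, 13]
q=4: [-6, 10, 13, 11]
Optimal cycle mean attained by: cycle 1->3->1, total 8 + (-3), length 2.
Answer: λ = 5/2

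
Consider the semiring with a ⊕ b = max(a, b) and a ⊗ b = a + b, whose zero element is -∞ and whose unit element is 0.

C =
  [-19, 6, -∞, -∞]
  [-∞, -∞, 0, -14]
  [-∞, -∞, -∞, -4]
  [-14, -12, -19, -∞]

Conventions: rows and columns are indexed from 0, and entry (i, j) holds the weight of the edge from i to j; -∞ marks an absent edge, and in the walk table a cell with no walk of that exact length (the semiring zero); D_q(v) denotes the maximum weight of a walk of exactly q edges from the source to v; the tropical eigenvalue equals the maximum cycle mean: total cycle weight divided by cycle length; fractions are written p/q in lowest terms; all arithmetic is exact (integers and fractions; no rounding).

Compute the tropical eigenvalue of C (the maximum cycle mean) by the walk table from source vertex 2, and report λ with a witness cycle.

q=0: [-∞, -∞, 0, -∞]
q=1: [-∞, -∞, -∞, -4]
q=2: [-18, -16, -23, -∞]
q=3: [-37, -12, -16, -27]
q=4: [-41, -31, -12, -20]
Optimal cycle mean attained by: cycle 0->1->2->3->0, total 6 + 0 + (-4) + (-14), length 4.
Answer: λ = -3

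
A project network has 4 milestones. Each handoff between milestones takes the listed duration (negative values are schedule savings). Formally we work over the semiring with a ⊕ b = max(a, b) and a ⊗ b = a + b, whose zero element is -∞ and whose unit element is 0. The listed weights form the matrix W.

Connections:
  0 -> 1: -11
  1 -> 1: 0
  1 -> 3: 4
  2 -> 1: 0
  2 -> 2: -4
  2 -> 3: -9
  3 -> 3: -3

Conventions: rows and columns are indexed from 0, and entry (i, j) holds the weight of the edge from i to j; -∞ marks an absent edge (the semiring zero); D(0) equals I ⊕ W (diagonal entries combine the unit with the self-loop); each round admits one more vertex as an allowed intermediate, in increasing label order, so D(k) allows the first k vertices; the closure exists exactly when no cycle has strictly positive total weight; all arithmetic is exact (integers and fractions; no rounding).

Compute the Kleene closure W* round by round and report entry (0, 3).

D(0):
  [0, -11, -∞, -∞]
  [-∞, 0, -∞, 4]
  [-∞, 0, 0, -9]
  [-∞, -∞, -∞, 0]
D(1):
  [0, -11, -∞, -∞]
  [-∞, 0, -∞, 4]
  [-∞, 0, 0, -9]
  [-∞, -∞, -∞, 0]
D(2):
  [0, -11, -∞, -7]
  [-∞, 0, -∞, 4]
  [-∞, 0, 0, 4]
  [-∞, -∞, -∞, 0]
D(3):
  [0, -11, -∞, -7]
  [-∞, 0, -∞, 4]
  [-∞, 0, 0, 4]
  [-∞, -∞, -∞, 0]
D(4):
  [0, -11, -∞, -7]
  [-∞, 0, -∞, 4]
  [-∞, 0, 0, 4]
  [-∞, -∞, -∞, 0]
Answer: W*[0][3] = -7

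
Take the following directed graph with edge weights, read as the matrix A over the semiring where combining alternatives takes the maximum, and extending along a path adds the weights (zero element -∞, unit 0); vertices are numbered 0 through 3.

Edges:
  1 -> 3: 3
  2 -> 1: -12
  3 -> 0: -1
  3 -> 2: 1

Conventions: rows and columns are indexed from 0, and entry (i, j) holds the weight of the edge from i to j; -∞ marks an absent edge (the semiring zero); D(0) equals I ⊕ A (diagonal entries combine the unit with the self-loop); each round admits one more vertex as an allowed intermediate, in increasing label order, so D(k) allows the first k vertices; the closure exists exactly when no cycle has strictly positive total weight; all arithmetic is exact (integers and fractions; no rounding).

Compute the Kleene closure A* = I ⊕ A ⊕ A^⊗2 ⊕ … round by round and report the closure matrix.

D(0):
  [0, -∞, -∞, -∞]
  [-∞, 0, -∞, 3]
  [-∞, -12, 0, -∞]
  [-1, -∞, 1, 0]
D(1):
  [0, -∞, -∞, -∞]
  [-∞, 0, -∞, 3]
  [-∞, -12, 0, -∞]
  [-1, -∞, 1, 0]
D(2):
  [0, -∞, -∞, -∞]
  [-∞, 0, -∞, 3]
  [-∞, -12, 0, -9]
  [-1, -∞, 1, 0]
D(3):
  [0, -∞, -∞, -∞]
  [-∞, 0, -∞, 3]
  [-∞, -12, 0, -9]
  [-1, -11, 1, 0]
D(4):
  [0, -∞, -∞, -∞]
  [2, 0, 4, 3]
  [-10, -12, 0, -9]
  [-1, -11, 1, 0]
Answer: A* = [[0, -∞, -∞, -∞], [2, 0, 4, 3], [-10, -12, 0, -9], [-1, -11, 1, 0]]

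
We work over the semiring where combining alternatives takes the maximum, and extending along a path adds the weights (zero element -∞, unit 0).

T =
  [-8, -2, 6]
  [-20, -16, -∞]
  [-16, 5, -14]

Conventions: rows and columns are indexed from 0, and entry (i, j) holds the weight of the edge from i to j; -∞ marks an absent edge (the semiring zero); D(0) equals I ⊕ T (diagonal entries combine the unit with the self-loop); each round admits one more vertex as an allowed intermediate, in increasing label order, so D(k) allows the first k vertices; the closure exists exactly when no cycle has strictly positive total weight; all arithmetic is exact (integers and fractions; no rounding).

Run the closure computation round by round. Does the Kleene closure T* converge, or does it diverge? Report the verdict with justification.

D(0):
  [0, -2, 6]
  [-20, 0, -∞]
  [-16, 5, 0]
D(1):
  [0, -2, 6]
  [-20, 0, -14]
  [-16, 5, 0]
D(2):
  [0, -2, 6]
  [-20, 0, -14]
  [-15, 5, 0]
D(3):
  [0, 11, 6]
  [-20, 0, -14]
  [-15, 5, 0]
Key observation: every diagonal entry stays at the unit through all rounds, so no improving cycle exists.
Answer: CONVERGES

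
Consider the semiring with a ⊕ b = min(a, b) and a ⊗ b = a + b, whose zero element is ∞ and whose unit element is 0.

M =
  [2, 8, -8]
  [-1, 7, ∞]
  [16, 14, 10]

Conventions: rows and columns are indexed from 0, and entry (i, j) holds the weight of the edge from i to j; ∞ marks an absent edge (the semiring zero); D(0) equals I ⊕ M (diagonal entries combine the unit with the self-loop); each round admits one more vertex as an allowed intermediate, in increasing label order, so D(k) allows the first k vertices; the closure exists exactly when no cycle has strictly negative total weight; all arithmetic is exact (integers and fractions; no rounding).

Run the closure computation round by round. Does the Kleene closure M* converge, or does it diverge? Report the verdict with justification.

D(0):
  [0, 8, -8]
  [-1, 0, ∞]
  [16, 14, 0]
D(1):
  [0, 8, -8]
  [-1, 0, -9]
  [16, 14, 0]
D(2):
  [0, 8, -8]
  [-1, 0, -9]
  [13, 14, 0]
D(3):
  [0, 6, -8]
  [-1, 0, -9]
  [13, 14, 0]
Key observation: every diagonal entry stays at the unit through all rounds, so no improving cycle exists.
Answer: CONVERGES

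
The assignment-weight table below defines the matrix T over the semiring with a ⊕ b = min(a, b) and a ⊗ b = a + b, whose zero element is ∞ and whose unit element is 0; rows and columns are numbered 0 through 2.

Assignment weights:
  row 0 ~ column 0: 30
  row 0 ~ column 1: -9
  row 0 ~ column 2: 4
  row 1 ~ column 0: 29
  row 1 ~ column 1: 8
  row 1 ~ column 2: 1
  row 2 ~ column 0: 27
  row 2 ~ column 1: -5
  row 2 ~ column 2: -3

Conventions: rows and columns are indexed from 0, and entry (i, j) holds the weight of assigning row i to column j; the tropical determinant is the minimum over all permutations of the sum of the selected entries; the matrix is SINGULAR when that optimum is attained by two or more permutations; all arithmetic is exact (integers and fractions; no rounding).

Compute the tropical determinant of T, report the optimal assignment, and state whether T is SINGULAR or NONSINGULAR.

σ = (0, 1, 2): 30 + 8 + (-3) = 35
σ = (0, 2, 1): 30 + 1 + (-5) = 26
σ = (1, 0, 2): (-9) + 29 + (-3) = 17
σ = (1, 2, 0): (-9) + 1 + 27 = 19
σ = (2, 0, 1): 4 + 29 + (-5) = 28
σ = (2, 1, 0): 4 + 8 + 27 = 39
Optimal value attained by: σ = (1, 0, 2).
Answer: det⊕(T) = 17; verdict: NONSINGULAR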